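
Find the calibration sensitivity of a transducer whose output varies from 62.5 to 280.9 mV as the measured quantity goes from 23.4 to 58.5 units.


Sensitivity = (y2 - y1) / (x2 - x1).
S = (280.9 - 62.5) / (58.5 - 23.4)
S = 218.4 / 35.1
S = 6.2222 mV/unit

6.2222 mV/unit


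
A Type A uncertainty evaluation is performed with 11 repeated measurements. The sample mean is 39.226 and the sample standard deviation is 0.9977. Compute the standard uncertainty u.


The standard uncertainty for Type A evaluation is u = s / sqrt(n).
u = 0.9977 / sqrt(11)
u = 0.9977 / 3.3166
u = 0.3008

0.3008


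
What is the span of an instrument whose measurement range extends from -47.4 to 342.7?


Span = upper range - lower range.
Span = 342.7 - (-47.4)
Span = 390.1

390.1


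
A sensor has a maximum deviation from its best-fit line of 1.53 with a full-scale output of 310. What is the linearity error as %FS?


Linearity error = (max deviation / full scale) * 100%.
Linearity = (1.53 / 310) * 100
Linearity = 0.494 %FS

0.494 %FS


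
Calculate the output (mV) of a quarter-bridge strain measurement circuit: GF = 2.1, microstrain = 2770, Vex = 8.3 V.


Quarter bridge output: Vout = (GF * epsilon * Vex) / 4.
Vout = (2.1 * 2770e-6 * 8.3) / 4
Vout = 0.0482811 / 4 V
Vout = 0.01207028 V = 12.0703 mV

12.0703 mV


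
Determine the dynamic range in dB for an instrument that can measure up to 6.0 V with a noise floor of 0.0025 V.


Dynamic range = 20 * log10(Vmax / Vnoise).
DR = 20 * log10(6.0 / 0.0025)
DR = 20 * log10(2400.0)
DR = 67.6 dB

67.6 dB


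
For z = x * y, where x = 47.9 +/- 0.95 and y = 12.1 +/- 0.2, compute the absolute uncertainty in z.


For a product z = x*y, the relative uncertainty is:
uz/z = sqrt((ux/x)^2 + (uy/y)^2)
Relative uncertainties: ux/x = 0.95/47.9 = 0.019833
uy/y = 0.2/12.1 = 0.016529
z = 47.9 * 12.1 = 579.6
uz = 579.6 * sqrt(0.019833^2 + 0.016529^2) = 14.964

14.964


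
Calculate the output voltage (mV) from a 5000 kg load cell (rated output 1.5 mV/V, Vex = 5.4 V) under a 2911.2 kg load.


Vout = rated_output * Vex * (load / capacity).
Vout = 1.5 * 5.4 * (2911.2 / 5000)
Vout = 1.5 * 5.4 * 0.58224
Vout = 4.716 mV

4.716 mV


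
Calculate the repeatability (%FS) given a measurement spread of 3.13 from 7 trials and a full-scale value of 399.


Repeatability = (spread / full scale) * 100%.
R = (3.13 / 399) * 100
R = 0.784 %FS

0.784 %FS


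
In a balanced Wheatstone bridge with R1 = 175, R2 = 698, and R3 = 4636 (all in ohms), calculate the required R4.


At balance: R1*R4 = R2*R3, so R4 = R2*R3/R1.
R4 = 698 * 4636 / 175
R4 = 3235928 / 175
R4 = 18491.02 ohm

18491.02 ohm


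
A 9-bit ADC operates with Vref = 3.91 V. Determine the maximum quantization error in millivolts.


The maximum quantization error is +/- LSB/2.
LSB = Vref / 2^n = 3.91 / 512 = 0.00763672 V
Max error = LSB / 2 = 0.00763672 / 2 = 0.00381836 V
Max error = 3.8184 mV

3.8184 mV


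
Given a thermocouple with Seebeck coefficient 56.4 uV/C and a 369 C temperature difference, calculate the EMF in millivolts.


The thermocouple output V = sensitivity * dT.
V = 56.4 uV/C * 369 C
V = 20811.6 uV
V = 20.812 mV

20.812 mV


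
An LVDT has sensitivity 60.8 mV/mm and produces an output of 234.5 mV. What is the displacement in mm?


Displacement = Vout / sensitivity.
d = 234.5 / 60.8
d = 3.857 mm

3.857 mm


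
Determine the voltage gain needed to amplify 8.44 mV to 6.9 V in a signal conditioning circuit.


Gain = Vout / Vin (converting to same units).
G = 6.9 V / 8.44 mV
G = 6900.0 mV / 8.44 mV
G = 817.54

817.54


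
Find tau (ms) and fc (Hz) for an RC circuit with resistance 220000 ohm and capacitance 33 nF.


Time constant: tau = R * C.
tau = 220000 * 3.30e-08 = 0.00726 s
tau = 7.26 ms
Cutoff frequency: fc = 1 / (2*pi*R*C).
fc = 1 / (2*pi*0.00726) = 21.92 Hz

tau = 7.26 ms, fc = 21.92 Hz


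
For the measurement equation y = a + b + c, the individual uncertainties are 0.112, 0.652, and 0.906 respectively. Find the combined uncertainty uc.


For a sum of independent quantities, uc = sqrt(u1^2 + u2^2 + u3^2).
uc = sqrt(0.112^2 + 0.652^2 + 0.906^2)
uc = sqrt(0.012544 + 0.425104 + 0.820836)
uc = 1.1218

1.1218


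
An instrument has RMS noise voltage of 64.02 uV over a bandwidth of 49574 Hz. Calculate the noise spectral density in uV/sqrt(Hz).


Noise spectral density = Vrms / sqrt(BW).
NSD = 64.02 / sqrt(49574)
NSD = 64.02 / 222.6522
NSD = 0.2875 uV/sqrt(Hz)

0.2875 uV/sqrt(Hz)


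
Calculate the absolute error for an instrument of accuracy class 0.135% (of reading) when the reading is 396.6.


Absolute error = (accuracy% / 100) * reading.
Error = (0.135 / 100) * 396.6
Error = 0.00135 * 396.6
Error = 0.5354

0.5354


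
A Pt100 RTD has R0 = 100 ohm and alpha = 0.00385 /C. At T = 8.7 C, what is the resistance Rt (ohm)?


The RTD equation: Rt = R0 * (1 + alpha * T).
Rt = 100 * (1 + 0.00385 * 8.7)
Rt = 100 * (1 + 0.033495)
Rt = 100 * 1.033495
Rt = 103.35 ohm

103.35 ohm


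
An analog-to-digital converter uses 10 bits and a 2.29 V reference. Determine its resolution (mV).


The resolution (LSB) of an ADC is Vref / 2^n.
LSB = 2.29 / 2^10
LSB = 2.29 / 1024
LSB = 0.00223633 V = 2.23632812 mV

2.23632812 mV


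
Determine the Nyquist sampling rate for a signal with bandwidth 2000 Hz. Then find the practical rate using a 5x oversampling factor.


By Nyquist theorem, fs_min = 2 * fmax.
fs_min = 2 * 2000 = 4000 Hz
Practical rate = 5 * fs_min = 5 * 4000 = 20000 Hz

fs_min = 4000 Hz, fs_practical = 20000 Hz


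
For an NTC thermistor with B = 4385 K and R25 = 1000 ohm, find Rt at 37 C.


NTC thermistor equation: Rt = R25 * exp(B * (1/T - 1/T25)).
T in Kelvin: 310.15 K, T25 = 298.15 K
1/T - 1/T25 = 1/310.15 - 1/298.15 = -0.00012977
B * (1/T - 1/T25) = 4385 * -0.00012977 = -0.569
Rt = 1000 * exp(-0.569) = 566.1 ohm

566.1 ohm


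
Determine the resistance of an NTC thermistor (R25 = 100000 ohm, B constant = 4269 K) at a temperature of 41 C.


NTC thermistor equation: Rt = R25 * exp(B * (1/T - 1/T25)).
T in Kelvin: 314.15 K, T25 = 298.15 K
1/T - 1/T25 = 1/314.15 - 1/298.15 = -0.00017082
B * (1/T - 1/T25) = 4269 * -0.00017082 = -0.7292
Rt = 100000 * exp(-0.7292) = 48227.2 ohm

48227.2 ohm


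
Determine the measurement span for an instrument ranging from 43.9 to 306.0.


Span = upper range - lower range.
Span = 306.0 - (43.9)
Span = 262.1

262.1


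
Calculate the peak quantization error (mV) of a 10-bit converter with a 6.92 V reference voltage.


The maximum quantization error is +/- LSB/2.
LSB = Vref / 2^n = 6.92 / 1024 = 0.00675781 V
Max error = LSB / 2 = 0.00675781 / 2 = 0.00337891 V
Max error = 3.3789 mV

3.3789 mV


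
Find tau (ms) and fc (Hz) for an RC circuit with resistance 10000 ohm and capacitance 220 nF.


Time constant: tau = R * C.
tau = 10000 * 2.20e-07 = 0.0022 s
tau = 2.2 ms
Cutoff frequency: fc = 1 / (2*pi*R*C).
fc = 1 / (2*pi*0.0022) = 72.34 Hz

tau = 2.2 ms, fc = 72.34 Hz


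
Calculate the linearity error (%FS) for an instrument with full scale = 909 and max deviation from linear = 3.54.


Linearity error = (max deviation / full scale) * 100%.
Linearity = (3.54 / 909) * 100
Linearity = 0.389 %FS

0.389 %FS


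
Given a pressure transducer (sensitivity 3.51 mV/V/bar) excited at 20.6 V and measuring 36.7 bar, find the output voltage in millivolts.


Output = sensitivity * Vex * P.
Vout = 3.51 * 20.6 * 36.7
Vout = 72.306 * 36.7
Vout = 2653.63 mV

2653.63 mV


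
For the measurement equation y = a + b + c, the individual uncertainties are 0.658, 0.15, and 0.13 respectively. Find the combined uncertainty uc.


For a sum of independent quantities, uc = sqrt(u1^2 + u2^2 + u3^2).
uc = sqrt(0.658^2 + 0.15^2 + 0.13^2)
uc = sqrt(0.432964 + 0.0225 + 0.0169)
uc = 0.6873

0.6873


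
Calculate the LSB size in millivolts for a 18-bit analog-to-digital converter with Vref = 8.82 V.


The resolution (LSB) of an ADC is Vref / 2^n.
LSB = 8.82 / 2^18
LSB = 8.82 / 262144
LSB = 3.365e-05 V = 0.03364563 mV

0.03364563 mV


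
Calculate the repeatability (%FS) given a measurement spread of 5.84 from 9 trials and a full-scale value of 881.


Repeatability = (spread / full scale) * 100%.
R = (5.84 / 881) * 100
R = 0.663 %FS

0.663 %FS


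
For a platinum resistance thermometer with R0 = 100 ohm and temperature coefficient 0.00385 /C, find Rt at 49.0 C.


The RTD equation: Rt = R0 * (1 + alpha * T).
Rt = 100 * (1 + 0.00385 * 49.0)
Rt = 100 * (1 + 0.18865)
Rt = 100 * 1.18865
Rt = 118.865 ohm

118.865 ohm


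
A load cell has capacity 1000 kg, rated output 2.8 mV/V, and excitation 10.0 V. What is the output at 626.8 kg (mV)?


Vout = rated_output * Vex * (load / capacity).
Vout = 2.8 * 10.0 * (626.8 / 1000)
Vout = 2.8 * 10.0 * 0.6268
Vout = 17.55 mV

17.55 mV


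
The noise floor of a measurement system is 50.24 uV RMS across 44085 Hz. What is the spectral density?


Noise spectral density = Vrms / sqrt(BW).
NSD = 50.24 / sqrt(44085)
NSD = 50.24 / 209.9643
NSD = 0.2393 uV/sqrt(Hz)

0.2393 uV/sqrt(Hz)


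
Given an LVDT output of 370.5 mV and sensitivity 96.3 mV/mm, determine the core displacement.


Displacement = Vout / sensitivity.
d = 370.5 / 96.3
d = 3.847 mm

3.847 mm


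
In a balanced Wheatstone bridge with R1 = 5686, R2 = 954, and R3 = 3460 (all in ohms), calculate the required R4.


At balance: R1*R4 = R2*R3, so R4 = R2*R3/R1.
R4 = 954 * 3460 / 5686
R4 = 3300840 / 5686
R4 = 580.52 ohm

580.52 ohm


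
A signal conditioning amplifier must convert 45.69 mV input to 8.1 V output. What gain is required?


Gain = Vout / Vin (converting to same units).
G = 8.1 V / 45.69 mV
G = 8100.0 mV / 45.69 mV
G = 177.28

177.28


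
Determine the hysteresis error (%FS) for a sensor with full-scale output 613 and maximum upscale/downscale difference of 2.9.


Hysteresis = (max difference / full scale) * 100%.
H = (2.9 / 613) * 100
H = 0.473 %FS

0.473 %FS


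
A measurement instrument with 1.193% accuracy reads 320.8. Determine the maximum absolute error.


Absolute error = (accuracy% / 100) * reading.
Error = (1.193 / 100) * 320.8
Error = 0.01193 * 320.8
Error = 3.8271

3.8271


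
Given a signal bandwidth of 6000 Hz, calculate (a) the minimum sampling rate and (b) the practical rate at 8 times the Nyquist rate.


By Nyquist theorem, fs_min = 2 * fmax.
fs_min = 2 * 6000 = 12000 Hz
Practical rate = 8 * fs_min = 8 * 12000 = 96000 Hz

fs_min = 12000 Hz, fs_practical = 96000 Hz


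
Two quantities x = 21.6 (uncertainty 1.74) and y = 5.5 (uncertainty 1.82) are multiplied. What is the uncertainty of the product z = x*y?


For a product z = x*y, the relative uncertainty is:
uz/z = sqrt((ux/x)^2 + (uy/y)^2)
Relative uncertainties: ux/x = 1.74/21.6 = 0.080556
uy/y = 1.82/5.5 = 0.330909
z = 21.6 * 5.5 = 118.8
uz = 118.8 * sqrt(0.080556^2 + 0.330909^2) = 40.46

40.46


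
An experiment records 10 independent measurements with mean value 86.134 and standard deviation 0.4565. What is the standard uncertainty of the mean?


The standard uncertainty for Type A evaluation is u = s / sqrt(n).
u = 0.4565 / sqrt(10)
u = 0.4565 / 3.1623
u = 0.1444

0.1444


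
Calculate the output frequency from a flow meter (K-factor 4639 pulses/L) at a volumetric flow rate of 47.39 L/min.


Frequency = K * Q / 60 (converting L/min to L/s).
f = 4639 * 47.39 / 60
f = 219842.21 / 60
f = 3664.04 Hz

3664.04 Hz


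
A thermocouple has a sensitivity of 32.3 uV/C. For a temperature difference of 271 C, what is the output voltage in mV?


The thermocouple output V = sensitivity * dT.
V = 32.3 uV/C * 271 C
V = 8753.3 uV
V = 8.753 mV

8.753 mV


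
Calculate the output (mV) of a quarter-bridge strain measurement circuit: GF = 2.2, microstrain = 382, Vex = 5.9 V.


Quarter bridge output: Vout = (GF * epsilon * Vex) / 4.
Vout = (2.2 * 382e-6 * 5.9) / 4
Vout = 0.00495836 / 4 V
Vout = 0.00123959 V = 1.2396 mV

1.2396 mV


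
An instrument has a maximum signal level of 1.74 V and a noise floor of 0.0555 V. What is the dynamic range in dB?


Dynamic range = 20 * log10(Vmax / Vnoise).
DR = 20 * log10(1.74 / 0.0555)
DR = 20 * log10(31.35)
DR = 29.93 dB

29.93 dB


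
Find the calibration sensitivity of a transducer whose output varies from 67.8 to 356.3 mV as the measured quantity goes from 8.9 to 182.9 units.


Sensitivity = (y2 - y1) / (x2 - x1).
S = (356.3 - 67.8) / (182.9 - 8.9)
S = 288.5 / 174.0
S = 1.658 mV/unit

1.658 mV/unit


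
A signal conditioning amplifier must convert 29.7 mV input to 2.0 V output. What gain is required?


Gain = Vout / Vin (converting to same units).
G = 2.0 V / 29.7 mV
G = 2000.0 mV / 29.7 mV
G = 67.34

67.34


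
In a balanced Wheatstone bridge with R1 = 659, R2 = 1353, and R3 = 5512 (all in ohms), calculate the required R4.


At balance: R1*R4 = R2*R3, so R4 = R2*R3/R1.
R4 = 1353 * 5512 / 659
R4 = 7457736 / 659
R4 = 11316.75 ohm

11316.75 ohm


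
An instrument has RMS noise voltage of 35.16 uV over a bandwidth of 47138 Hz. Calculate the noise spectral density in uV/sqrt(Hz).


Noise spectral density = Vrms / sqrt(BW).
NSD = 35.16 / sqrt(47138)
NSD = 35.16 / 217.1129
NSD = 0.1619 uV/sqrt(Hz)

0.1619 uV/sqrt(Hz)


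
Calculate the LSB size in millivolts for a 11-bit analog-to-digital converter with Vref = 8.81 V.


The resolution (LSB) of an ADC is Vref / 2^n.
LSB = 8.81 / 2^11
LSB = 8.81 / 2048
LSB = 0.00430176 V = 4.30175781 mV

4.30175781 mV


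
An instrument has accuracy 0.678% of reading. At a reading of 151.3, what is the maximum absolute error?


Absolute error = (accuracy% / 100) * reading.
Error = (0.678 / 100) * 151.3
Error = 0.00678 * 151.3
Error = 1.0258

1.0258


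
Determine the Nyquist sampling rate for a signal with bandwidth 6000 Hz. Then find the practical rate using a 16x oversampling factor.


By Nyquist theorem, fs_min = 2 * fmax.
fs_min = 2 * 6000 = 12000 Hz
Practical rate = 16 * fs_min = 16 * 12000 = 192000 Hz

fs_min = 12000 Hz, fs_practical = 192000 Hz


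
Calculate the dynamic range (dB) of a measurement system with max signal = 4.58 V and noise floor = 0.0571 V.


Dynamic range = 20 * log10(Vmax / Vnoise).
DR = 20 * log10(4.58 / 0.0571)
DR = 20 * log10(80.21)
DR = 38.08 dB

38.08 dB


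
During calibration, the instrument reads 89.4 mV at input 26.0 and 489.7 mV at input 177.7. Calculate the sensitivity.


Sensitivity = (y2 - y1) / (x2 - x1).
S = (489.7 - 89.4) / (177.7 - 26.0)
S = 400.3 / 151.7
S = 2.6388 mV/unit

2.6388 mV/unit


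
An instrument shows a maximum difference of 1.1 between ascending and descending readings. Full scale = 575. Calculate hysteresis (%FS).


Hysteresis = (max difference / full scale) * 100%.
H = (1.1 / 575) * 100
H = 0.191 %FS

0.191 %FS


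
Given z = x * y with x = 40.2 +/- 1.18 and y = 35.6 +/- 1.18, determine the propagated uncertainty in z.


For a product z = x*y, the relative uncertainty is:
uz/z = sqrt((ux/x)^2 + (uy/y)^2)
Relative uncertainties: ux/x = 1.18/40.2 = 0.029353
uy/y = 1.18/35.6 = 0.033146
z = 40.2 * 35.6 = 1431.1
uz = 1431.1 * sqrt(0.029353^2 + 0.033146^2) = 63.363

63.363


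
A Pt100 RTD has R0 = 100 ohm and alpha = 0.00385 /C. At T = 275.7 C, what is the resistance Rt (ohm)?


The RTD equation: Rt = R0 * (1 + alpha * T).
Rt = 100 * (1 + 0.00385 * 275.7)
Rt = 100 * (1 + 1.061445)
Rt = 100 * 2.061445
Rt = 206.144 ohm

206.144 ohm


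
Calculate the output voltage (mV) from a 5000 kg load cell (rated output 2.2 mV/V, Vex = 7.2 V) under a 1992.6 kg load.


Vout = rated_output * Vex * (load / capacity).
Vout = 2.2 * 7.2 * (1992.6 / 5000)
Vout = 2.2 * 7.2 * 0.39852
Vout = 6.313 mV

6.313 mV


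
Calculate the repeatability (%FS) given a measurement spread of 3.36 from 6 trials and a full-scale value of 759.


Repeatability = (spread / full scale) * 100%.
R = (3.36 / 759) * 100
R = 0.443 %FS

0.443 %FS


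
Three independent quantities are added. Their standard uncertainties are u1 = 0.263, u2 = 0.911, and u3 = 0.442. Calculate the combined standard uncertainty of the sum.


For a sum of independent quantities, uc = sqrt(u1^2 + u2^2 + u3^2).
uc = sqrt(0.263^2 + 0.911^2 + 0.442^2)
uc = sqrt(0.069169 + 0.829921 + 0.195364)
uc = 1.0462

1.0462


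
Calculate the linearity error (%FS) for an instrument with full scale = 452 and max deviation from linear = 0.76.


Linearity error = (max deviation / full scale) * 100%.
Linearity = (0.76 / 452) * 100
Linearity = 0.168 %FS

0.168 %FS


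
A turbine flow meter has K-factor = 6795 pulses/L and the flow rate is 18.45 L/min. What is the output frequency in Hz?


Frequency = K * Q / 60 (converting L/min to L/s).
f = 6795 * 18.45 / 60
f = 125367.75 / 60
f = 2089.46 Hz

2089.46 Hz


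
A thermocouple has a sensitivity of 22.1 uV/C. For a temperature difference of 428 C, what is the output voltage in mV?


The thermocouple output V = sensitivity * dT.
V = 22.1 uV/C * 428 C
V = 9458.8 uV
V = 9.459 mV

9.459 mV


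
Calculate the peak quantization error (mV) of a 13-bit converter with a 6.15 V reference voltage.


The maximum quantization error is +/- LSB/2.
LSB = Vref / 2^n = 6.15 / 8192 = 0.00075073 V
Max error = LSB / 2 = 0.00075073 / 2 = 0.00037537 V
Max error = 0.3754 mV

0.3754 mV


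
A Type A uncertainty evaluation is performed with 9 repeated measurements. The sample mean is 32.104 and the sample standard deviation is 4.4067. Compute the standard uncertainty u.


The standard uncertainty for Type A evaluation is u = s / sqrt(n).
u = 4.4067 / sqrt(9)
u = 4.4067 / 3.0
u = 1.4689

1.4689


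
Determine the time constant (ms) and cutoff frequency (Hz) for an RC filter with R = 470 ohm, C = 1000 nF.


Time constant: tau = R * C.
tau = 470 * 1.00e-06 = 0.00047 s
tau = 0.47 ms
Cutoff frequency: fc = 1 / (2*pi*R*C).
fc = 1 / (2*pi*0.00047) = 338.63 Hz

tau = 0.47 ms, fc = 338.63 Hz


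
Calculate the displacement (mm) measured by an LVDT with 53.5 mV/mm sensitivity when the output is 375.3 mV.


Displacement = Vout / sensitivity.
d = 375.3 / 53.5
d = 7.015 mm

7.015 mm


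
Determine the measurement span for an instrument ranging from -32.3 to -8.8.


Span = upper range - lower range.
Span = -8.8 - (-32.3)
Span = 23.5

23.5


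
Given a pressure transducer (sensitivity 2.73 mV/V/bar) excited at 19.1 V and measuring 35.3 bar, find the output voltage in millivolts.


Output = sensitivity * Vex * P.
Vout = 2.73 * 19.1 * 35.3
Vout = 52.143 * 35.3
Vout = 1840.65 mV

1840.65 mV


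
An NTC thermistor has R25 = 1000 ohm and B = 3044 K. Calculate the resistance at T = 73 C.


NTC thermistor equation: Rt = R25 * exp(B * (1/T - 1/T25)).
T in Kelvin: 346.15 K, T25 = 298.15 K
1/T - 1/T25 = 1/346.15 - 1/298.15 = -0.0004651
B * (1/T - 1/T25) = 3044 * -0.0004651 = -1.4158
Rt = 1000 * exp(-1.4158) = 242.7 ohm

242.7 ohm


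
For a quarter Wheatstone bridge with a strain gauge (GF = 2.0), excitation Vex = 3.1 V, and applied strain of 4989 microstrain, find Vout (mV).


Quarter bridge output: Vout = (GF * epsilon * Vex) / 4.
Vout = (2.0 * 4989e-6 * 3.1) / 4
Vout = 0.0309318 / 4 V
Vout = 0.00773295 V = 7.7329 mV

7.7329 mV


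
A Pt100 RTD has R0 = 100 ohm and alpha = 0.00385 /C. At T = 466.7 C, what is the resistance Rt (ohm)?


The RTD equation: Rt = R0 * (1 + alpha * T).
Rt = 100 * (1 + 0.00385 * 466.7)
Rt = 100 * (1 + 1.796795)
Rt = 100 * 2.796795
Rt = 279.68 ohm

279.68 ohm


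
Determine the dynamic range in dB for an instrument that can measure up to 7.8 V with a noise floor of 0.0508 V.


Dynamic range = 20 * log10(Vmax / Vnoise).
DR = 20 * log10(7.8 / 0.0508)
DR = 20 * log10(153.54)
DR = 43.72 dB

43.72 dB


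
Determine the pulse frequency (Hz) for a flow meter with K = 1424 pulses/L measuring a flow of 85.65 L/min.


Frequency = K * Q / 60 (converting L/min to L/s).
f = 1424 * 85.65 / 60
f = 121965.6 / 60
f = 2032.76 Hz

2032.76 Hz


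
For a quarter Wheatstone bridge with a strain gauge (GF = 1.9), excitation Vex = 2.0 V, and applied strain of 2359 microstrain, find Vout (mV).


Quarter bridge output: Vout = (GF * epsilon * Vex) / 4.
Vout = (1.9 * 2359e-6 * 2.0) / 4
Vout = 0.0089642 / 4 V
Vout = 0.00224105 V = 2.241 mV

2.241 mV


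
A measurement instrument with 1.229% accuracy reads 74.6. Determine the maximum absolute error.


Absolute error = (accuracy% / 100) * reading.
Error = (1.229 / 100) * 74.6
Error = 0.01229 * 74.6
Error = 0.9168

0.9168


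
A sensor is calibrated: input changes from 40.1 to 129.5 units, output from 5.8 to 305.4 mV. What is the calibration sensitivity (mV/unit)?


Sensitivity = (y2 - y1) / (x2 - x1).
S = (305.4 - 5.8) / (129.5 - 40.1)
S = 299.6 / 89.4
S = 3.3512 mV/unit

3.3512 mV/unit


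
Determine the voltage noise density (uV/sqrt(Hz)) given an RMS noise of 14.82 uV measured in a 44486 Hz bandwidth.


Noise spectral density = Vrms / sqrt(BW).
NSD = 14.82 / sqrt(44486)
NSD = 14.82 / 210.917
NSD = 0.0703 uV/sqrt(Hz)

0.0703 uV/sqrt(Hz)


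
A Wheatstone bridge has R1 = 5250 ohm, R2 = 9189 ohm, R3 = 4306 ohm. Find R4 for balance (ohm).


At balance: R1*R4 = R2*R3, so R4 = R2*R3/R1.
R4 = 9189 * 4306 / 5250
R4 = 39567834 / 5250
R4 = 7536.73 ohm

7536.73 ohm


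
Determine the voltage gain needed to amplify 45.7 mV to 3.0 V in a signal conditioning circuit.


Gain = Vout / Vin (converting to same units).
G = 3.0 V / 45.7 mV
G = 3000.0 mV / 45.7 mV
G = 65.65

65.65


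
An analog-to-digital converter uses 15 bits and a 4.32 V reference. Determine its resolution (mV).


The resolution (LSB) of an ADC is Vref / 2^n.
LSB = 4.32 / 2^15
LSB = 4.32 / 32768
LSB = 0.00013184 V = 0.13183594 mV

0.13183594 mV


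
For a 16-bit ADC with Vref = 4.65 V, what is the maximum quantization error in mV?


The maximum quantization error is +/- LSB/2.
LSB = Vref / 2^n = 4.65 / 65536 = 7.095e-05 V
Max error = LSB / 2 = 7.095e-05 / 2 = 3.548e-05 V
Max error = 0.0355 mV

0.0355 mV


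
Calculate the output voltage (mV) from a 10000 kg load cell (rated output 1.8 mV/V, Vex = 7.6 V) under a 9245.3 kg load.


Vout = rated_output * Vex * (load / capacity).
Vout = 1.8 * 7.6 * (9245.3 / 10000)
Vout = 1.8 * 7.6 * 0.92453
Vout = 12.648 mV

12.648 mV


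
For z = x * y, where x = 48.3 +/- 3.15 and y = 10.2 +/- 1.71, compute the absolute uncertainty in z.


For a product z = x*y, the relative uncertainty is:
uz/z = sqrt((ux/x)^2 + (uy/y)^2)
Relative uncertainties: ux/x = 3.15/48.3 = 0.065217
uy/y = 1.71/10.2 = 0.167647
z = 48.3 * 10.2 = 492.7
uz = 492.7 * sqrt(0.065217^2 + 0.167647^2) = 88.622

88.622


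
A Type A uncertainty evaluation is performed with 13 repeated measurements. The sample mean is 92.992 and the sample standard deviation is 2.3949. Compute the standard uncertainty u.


The standard uncertainty for Type A evaluation is u = s / sqrt(n).
u = 2.3949 / sqrt(13)
u = 2.3949 / 3.6056
u = 0.6642

0.6642


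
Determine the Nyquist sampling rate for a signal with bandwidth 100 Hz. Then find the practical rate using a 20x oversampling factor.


By Nyquist theorem, fs_min = 2 * fmax.
fs_min = 2 * 100 = 200 Hz
Practical rate = 20 * fs_min = 20 * 200 = 4000 Hz

fs_min = 200 Hz, fs_practical = 4000 Hz


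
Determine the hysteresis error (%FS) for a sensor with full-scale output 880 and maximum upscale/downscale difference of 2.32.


Hysteresis = (max difference / full scale) * 100%.
H = (2.32 / 880) * 100
H = 0.264 %FS

0.264 %FS


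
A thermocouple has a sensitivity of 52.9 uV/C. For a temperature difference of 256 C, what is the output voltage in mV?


The thermocouple output V = sensitivity * dT.
V = 52.9 uV/C * 256 C
V = 13542.4 uV
V = 13.542 mV

13.542 mV


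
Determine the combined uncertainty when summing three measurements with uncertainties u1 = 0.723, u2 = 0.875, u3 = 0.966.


For a sum of independent quantities, uc = sqrt(u1^2 + u2^2 + u3^2).
uc = sqrt(0.723^2 + 0.875^2 + 0.966^2)
uc = sqrt(0.522729 + 0.765625 + 0.933156)
uc = 1.4905

1.4905


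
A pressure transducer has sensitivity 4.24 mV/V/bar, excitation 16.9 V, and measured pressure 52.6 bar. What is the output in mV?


Output = sensitivity * Vex * P.
Vout = 4.24 * 16.9 * 52.6
Vout = 71.656 * 52.6
Vout = 3769.11 mV

3769.11 mV


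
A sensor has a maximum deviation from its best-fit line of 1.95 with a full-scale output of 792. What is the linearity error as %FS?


Linearity error = (max deviation / full scale) * 100%.
Linearity = (1.95 / 792) * 100
Linearity = 0.246 %FS

0.246 %FS


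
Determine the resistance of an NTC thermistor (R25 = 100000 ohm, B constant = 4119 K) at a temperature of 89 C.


NTC thermistor equation: Rt = R25 * exp(B * (1/T - 1/T25)).
T in Kelvin: 362.15 K, T25 = 298.15 K
1/T - 1/T25 = 1/362.15 - 1/298.15 = -0.00059273
B * (1/T - 1/T25) = 4119 * -0.00059273 = -2.4415
Rt = 100000 * exp(-2.4415) = 8703.4 ohm

8703.4 ohm


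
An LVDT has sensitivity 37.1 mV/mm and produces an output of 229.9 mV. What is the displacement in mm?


Displacement = Vout / sensitivity.
d = 229.9 / 37.1
d = 6.197 mm

6.197 mm


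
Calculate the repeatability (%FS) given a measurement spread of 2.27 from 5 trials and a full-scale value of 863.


Repeatability = (spread / full scale) * 100%.
R = (2.27 / 863) * 100
R = 0.263 %FS

0.263 %FS


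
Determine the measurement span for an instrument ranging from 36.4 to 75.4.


Span = upper range - lower range.
Span = 75.4 - (36.4)
Span = 39.0

39.0


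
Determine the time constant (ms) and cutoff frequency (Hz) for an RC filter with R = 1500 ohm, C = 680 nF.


Time constant: tau = R * C.
tau = 1500 * 6.80e-07 = 0.00102 s
tau = 1.02 ms
Cutoff frequency: fc = 1 / (2*pi*R*C).
fc = 1 / (2*pi*0.00102) = 156.03 Hz

tau = 1.02 ms, fc = 156.03 Hz


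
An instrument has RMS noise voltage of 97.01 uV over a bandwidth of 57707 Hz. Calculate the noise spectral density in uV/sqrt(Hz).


Noise spectral density = Vrms / sqrt(BW).
NSD = 97.01 / sqrt(57707)
NSD = 97.01 / 240.2228
NSD = 0.4038 uV/sqrt(Hz)

0.4038 uV/sqrt(Hz)


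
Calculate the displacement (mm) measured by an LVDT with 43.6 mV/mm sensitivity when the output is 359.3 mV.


Displacement = Vout / sensitivity.
d = 359.3 / 43.6
d = 8.241 mm

8.241 mm


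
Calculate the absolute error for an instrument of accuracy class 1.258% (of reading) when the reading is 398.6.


Absolute error = (accuracy% / 100) * reading.
Error = (1.258 / 100) * 398.6
Error = 0.01258 * 398.6
Error = 5.0144

5.0144


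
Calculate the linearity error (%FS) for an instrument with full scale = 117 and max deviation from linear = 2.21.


Linearity error = (max deviation / full scale) * 100%.
Linearity = (2.21 / 117) * 100
Linearity = 1.889 %FS

1.889 %FS


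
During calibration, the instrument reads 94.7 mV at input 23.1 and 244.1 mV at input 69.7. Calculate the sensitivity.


Sensitivity = (y2 - y1) / (x2 - x1).
S = (244.1 - 94.7) / (69.7 - 23.1)
S = 149.4 / 46.6
S = 3.206 mV/unit

3.206 mV/unit


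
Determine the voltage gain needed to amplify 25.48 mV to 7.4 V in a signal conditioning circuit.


Gain = Vout / Vin (converting to same units).
G = 7.4 V / 25.48 mV
G = 7400.0 mV / 25.48 mV
G = 290.42

290.42


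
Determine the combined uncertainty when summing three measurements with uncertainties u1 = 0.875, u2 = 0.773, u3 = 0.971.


For a sum of independent quantities, uc = sqrt(u1^2 + u2^2 + u3^2).
uc = sqrt(0.875^2 + 0.773^2 + 0.971^2)
uc = sqrt(0.765625 + 0.597529 + 0.942841)
uc = 1.5186

1.5186


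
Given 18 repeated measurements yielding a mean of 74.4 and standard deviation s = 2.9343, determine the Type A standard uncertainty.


The standard uncertainty for Type A evaluation is u = s / sqrt(n).
u = 2.9343 / sqrt(18)
u = 2.9343 / 4.2426
u = 0.6916

0.6916


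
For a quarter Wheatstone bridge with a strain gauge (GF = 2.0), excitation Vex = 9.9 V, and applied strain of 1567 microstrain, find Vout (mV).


Quarter bridge output: Vout = (GF * epsilon * Vex) / 4.
Vout = (2.0 * 1567e-6 * 9.9) / 4
Vout = 0.0310266 / 4 V
Vout = 0.00775665 V = 7.7567 mV

7.7567 mV


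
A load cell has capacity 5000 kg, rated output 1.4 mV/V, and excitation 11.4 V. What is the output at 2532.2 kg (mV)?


Vout = rated_output * Vex * (load / capacity).
Vout = 1.4 * 11.4 * (2532.2 / 5000)
Vout = 1.4 * 11.4 * 0.50644
Vout = 8.083 mV

8.083 mV


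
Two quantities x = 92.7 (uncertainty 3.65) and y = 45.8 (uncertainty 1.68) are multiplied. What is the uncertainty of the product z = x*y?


For a product z = x*y, the relative uncertainty is:
uz/z = sqrt((ux/x)^2 + (uy/y)^2)
Relative uncertainties: ux/x = 3.65/92.7 = 0.039374
uy/y = 1.68/45.8 = 0.036681
z = 92.7 * 45.8 = 4245.7
uz = 4245.7 * sqrt(0.039374^2 + 0.036681^2) = 228.472

228.472


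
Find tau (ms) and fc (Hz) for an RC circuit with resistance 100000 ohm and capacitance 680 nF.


Time constant: tau = R * C.
tau = 100000 * 6.80e-07 = 0.068 s
tau = 68.0 ms
Cutoff frequency: fc = 1 / (2*pi*R*C).
fc = 1 / (2*pi*0.068) = 2.34 Hz

tau = 68.0 ms, fc = 2.34 Hz


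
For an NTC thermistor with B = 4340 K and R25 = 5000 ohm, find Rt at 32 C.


NTC thermistor equation: Rt = R25 * exp(B * (1/T - 1/T25)).
T in Kelvin: 305.15 K, T25 = 298.15 K
1/T - 1/T25 = 1/305.15 - 1/298.15 = -7.694e-05
B * (1/T - 1/T25) = 4340 * -7.694e-05 = -0.3339
Rt = 5000 * exp(-0.3339) = 3580.6 ohm

3580.6 ohm


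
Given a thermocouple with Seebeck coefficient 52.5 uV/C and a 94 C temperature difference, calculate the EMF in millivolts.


The thermocouple output V = sensitivity * dT.
V = 52.5 uV/C * 94 C
V = 4935.0 uV
V = 4.935 mV

4.935 mV


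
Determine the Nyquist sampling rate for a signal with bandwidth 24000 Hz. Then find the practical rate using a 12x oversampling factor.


By Nyquist theorem, fs_min = 2 * fmax.
fs_min = 2 * 24000 = 48000 Hz
Practical rate = 12 * fs_min = 12 * 48000 = 576000 Hz

fs_min = 48000 Hz, fs_practical = 576000 Hz


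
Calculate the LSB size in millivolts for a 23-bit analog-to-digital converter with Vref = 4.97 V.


The resolution (LSB) of an ADC is Vref / 2^n.
LSB = 4.97 / 2^23
LSB = 4.97 / 8388608
LSB = 5.9e-07 V = 0.00059247 mV

0.00059247 mV


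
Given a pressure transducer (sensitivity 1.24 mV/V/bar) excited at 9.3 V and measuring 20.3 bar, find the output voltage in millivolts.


Output = sensitivity * Vex * P.
Vout = 1.24 * 9.3 * 20.3
Vout = 11.532 * 20.3
Vout = 234.1 mV

234.1 mV


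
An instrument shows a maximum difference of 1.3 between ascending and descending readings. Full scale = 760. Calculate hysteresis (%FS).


Hysteresis = (max difference / full scale) * 100%.
H = (1.3 / 760) * 100
H = 0.171 %FS

0.171 %FS


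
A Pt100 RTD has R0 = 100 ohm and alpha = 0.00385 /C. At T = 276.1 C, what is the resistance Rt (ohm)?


The RTD equation: Rt = R0 * (1 + alpha * T).
Rt = 100 * (1 + 0.00385 * 276.1)
Rt = 100 * (1 + 1.062985)
Rt = 100 * 2.062985
Rt = 206.299 ohm

206.299 ohm


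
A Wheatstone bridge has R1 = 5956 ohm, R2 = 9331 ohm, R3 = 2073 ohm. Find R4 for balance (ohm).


At balance: R1*R4 = R2*R3, so R4 = R2*R3/R1.
R4 = 9331 * 2073 / 5956
R4 = 19343163 / 5956
R4 = 3247.68 ohm

3247.68 ohm


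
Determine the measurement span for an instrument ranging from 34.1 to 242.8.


Span = upper range - lower range.
Span = 242.8 - (34.1)
Span = 208.7

208.7


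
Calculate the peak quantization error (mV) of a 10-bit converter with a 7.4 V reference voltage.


The maximum quantization error is +/- LSB/2.
LSB = Vref / 2^n = 7.4 / 1024 = 0.00722656 V
Max error = LSB / 2 = 0.00722656 / 2 = 0.00361328 V
Max error = 3.6133 mV

3.6133 mV


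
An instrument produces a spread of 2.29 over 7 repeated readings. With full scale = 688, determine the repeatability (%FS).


Repeatability = (spread / full scale) * 100%.
R = (2.29 / 688) * 100
R = 0.333 %FS

0.333 %FS


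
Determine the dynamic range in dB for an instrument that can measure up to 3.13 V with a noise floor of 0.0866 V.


Dynamic range = 20 * log10(Vmax / Vnoise).
DR = 20 * log10(3.13 / 0.0866)
DR = 20 * log10(36.14)
DR = 31.16 dB

31.16 dB


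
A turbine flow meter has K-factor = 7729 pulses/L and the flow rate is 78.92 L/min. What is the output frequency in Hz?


Frequency = K * Q / 60 (converting L/min to L/s).
f = 7729 * 78.92 / 60
f = 609972.68 / 60
f = 10166.21 Hz

10166.21 Hz


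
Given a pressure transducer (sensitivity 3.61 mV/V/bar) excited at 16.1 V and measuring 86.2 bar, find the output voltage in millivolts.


Output = sensitivity * Vex * P.
Vout = 3.61 * 16.1 * 86.2
Vout = 58.121 * 86.2
Vout = 5010.03 mV

5010.03 mV


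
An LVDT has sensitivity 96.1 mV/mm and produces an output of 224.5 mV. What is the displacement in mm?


Displacement = Vout / sensitivity.
d = 224.5 / 96.1
d = 2.336 mm

2.336 mm


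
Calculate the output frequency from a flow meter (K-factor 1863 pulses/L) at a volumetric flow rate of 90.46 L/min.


Frequency = K * Q / 60 (converting L/min to L/s).
f = 1863 * 90.46 / 60
f = 168526.98 / 60
f = 2808.78 Hz

2808.78 Hz


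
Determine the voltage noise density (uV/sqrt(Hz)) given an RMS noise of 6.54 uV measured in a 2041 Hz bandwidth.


Noise spectral density = Vrms / sqrt(BW).
NSD = 6.54 / sqrt(2041)
NSD = 6.54 / 45.1774
NSD = 0.1448 uV/sqrt(Hz)

0.1448 uV/sqrt(Hz)


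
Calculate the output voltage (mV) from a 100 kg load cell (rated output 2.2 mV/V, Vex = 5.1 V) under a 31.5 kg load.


Vout = rated_output * Vex * (load / capacity).
Vout = 2.2 * 5.1 * (31.5 / 100)
Vout = 2.2 * 5.1 * 0.315
Vout = 3.534 mV

3.534 mV


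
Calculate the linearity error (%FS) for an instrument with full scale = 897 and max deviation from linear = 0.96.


Linearity error = (max deviation / full scale) * 100%.
Linearity = (0.96 / 897) * 100
Linearity = 0.107 %FS

0.107 %FS


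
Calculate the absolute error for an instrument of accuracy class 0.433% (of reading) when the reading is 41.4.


Absolute error = (accuracy% / 100) * reading.
Error = (0.433 / 100) * 41.4
Error = 0.00433 * 41.4
Error = 0.1793

0.1793


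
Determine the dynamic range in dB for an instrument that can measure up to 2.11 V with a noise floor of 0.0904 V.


Dynamic range = 20 * log10(Vmax / Vnoise).
DR = 20 * log10(2.11 / 0.0904)
DR = 20 * log10(23.34)
DR = 27.36 dB

27.36 dB


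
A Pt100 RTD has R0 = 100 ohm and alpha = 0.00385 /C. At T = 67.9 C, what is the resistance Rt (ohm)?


The RTD equation: Rt = R0 * (1 + alpha * T).
Rt = 100 * (1 + 0.00385 * 67.9)
Rt = 100 * (1 + 0.261415)
Rt = 100 * 1.261415
Rt = 126.141 ohm

126.141 ohm


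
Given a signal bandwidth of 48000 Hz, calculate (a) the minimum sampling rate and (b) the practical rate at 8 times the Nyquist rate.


By Nyquist theorem, fs_min = 2 * fmax.
fs_min = 2 * 48000 = 96000 Hz
Practical rate = 8 * fs_min = 8 * 96000 = 768000 Hz

fs_min = 96000 Hz, fs_practical = 768000 Hz


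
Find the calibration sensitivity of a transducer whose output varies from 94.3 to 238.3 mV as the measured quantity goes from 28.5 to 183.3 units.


Sensitivity = (y2 - y1) / (x2 - x1).
S = (238.3 - 94.3) / (183.3 - 28.5)
S = 144.0 / 154.8
S = 0.9302 mV/unit

0.9302 mV/unit


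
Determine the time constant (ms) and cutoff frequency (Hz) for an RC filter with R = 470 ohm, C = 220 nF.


Time constant: tau = R * C.
tau = 470 * 2.20e-07 = 0.0001034 s
tau = 0.1034 ms
Cutoff frequency: fc = 1 / (2*pi*R*C).
fc = 1 / (2*pi*0.0001034) = 1539.22 Hz

tau = 0.1034 ms, fc = 1539.22 Hz


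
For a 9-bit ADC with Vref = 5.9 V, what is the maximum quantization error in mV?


The maximum quantization error is +/- LSB/2.
LSB = Vref / 2^n = 5.9 / 512 = 0.01152344 V
Max error = LSB / 2 = 0.01152344 / 2 = 0.00576172 V
Max error = 5.7617 mV

5.7617 mV


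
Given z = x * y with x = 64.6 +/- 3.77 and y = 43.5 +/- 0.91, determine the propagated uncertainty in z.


For a product z = x*y, the relative uncertainty is:
uz/z = sqrt((ux/x)^2 + (uy/y)^2)
Relative uncertainties: ux/x = 3.77/64.6 = 0.058359
uy/y = 0.91/43.5 = 0.02092
z = 64.6 * 43.5 = 2810.1
uz = 2810.1 * sqrt(0.058359^2 + 0.02092^2) = 174.213

174.213


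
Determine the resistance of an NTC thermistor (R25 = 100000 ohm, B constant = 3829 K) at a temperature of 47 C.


NTC thermistor equation: Rt = R25 * exp(B * (1/T - 1/T25)).
T in Kelvin: 320.15 K, T25 = 298.15 K
1/T - 1/T25 = 1/320.15 - 1/298.15 = -0.00023048
B * (1/T - 1/T25) = 3829 * -0.00023048 = -0.8825
Rt = 100000 * exp(-0.8825) = 41374.3 ohm

41374.3 ohm


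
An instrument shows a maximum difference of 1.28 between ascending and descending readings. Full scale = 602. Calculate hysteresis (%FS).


Hysteresis = (max difference / full scale) * 100%.
H = (1.28 / 602) * 100
H = 0.213 %FS

0.213 %FS


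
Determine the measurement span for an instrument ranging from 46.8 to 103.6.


Span = upper range - lower range.
Span = 103.6 - (46.8)
Span = 56.8

56.8


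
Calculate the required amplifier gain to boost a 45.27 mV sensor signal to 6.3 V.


Gain = Vout / Vin (converting to same units).
G = 6.3 V / 45.27 mV
G = 6300.0 mV / 45.27 mV
G = 139.17

139.17


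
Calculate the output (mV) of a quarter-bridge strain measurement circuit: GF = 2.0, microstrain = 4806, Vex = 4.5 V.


Quarter bridge output: Vout = (GF * epsilon * Vex) / 4.
Vout = (2.0 * 4806e-6 * 4.5) / 4
Vout = 0.043254 / 4 V
Vout = 0.0108135 V = 10.8135 mV

10.8135 mV


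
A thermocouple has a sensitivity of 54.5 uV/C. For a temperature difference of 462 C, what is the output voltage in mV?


The thermocouple output V = sensitivity * dT.
V = 54.5 uV/C * 462 C
V = 25179.0 uV
V = 25.179 mV

25.179 mV


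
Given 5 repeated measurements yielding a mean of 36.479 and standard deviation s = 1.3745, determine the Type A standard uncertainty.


The standard uncertainty for Type A evaluation is u = s / sqrt(n).
u = 1.3745 / sqrt(5)
u = 1.3745 / 2.2361
u = 0.6147

0.6147


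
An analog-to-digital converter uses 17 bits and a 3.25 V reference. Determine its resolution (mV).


The resolution (LSB) of an ADC is Vref / 2^n.
LSB = 3.25 / 2^17
LSB = 3.25 / 131072
LSB = 2.48e-05 V = 0.02479553 mV

0.02479553 mV


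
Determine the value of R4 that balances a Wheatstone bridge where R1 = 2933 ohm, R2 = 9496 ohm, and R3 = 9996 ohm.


At balance: R1*R4 = R2*R3, so R4 = R2*R3/R1.
R4 = 9496 * 9996 / 2933
R4 = 94922016 / 2933
R4 = 32363.46 ohm

32363.46 ohm


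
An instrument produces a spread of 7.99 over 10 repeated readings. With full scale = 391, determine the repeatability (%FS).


Repeatability = (spread / full scale) * 100%.
R = (7.99 / 391) * 100
R = 2.043 %FS

2.043 %FS


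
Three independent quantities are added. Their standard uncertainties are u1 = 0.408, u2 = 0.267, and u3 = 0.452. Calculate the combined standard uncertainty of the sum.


For a sum of independent quantities, uc = sqrt(u1^2 + u2^2 + u3^2).
uc = sqrt(0.408^2 + 0.267^2 + 0.452^2)
uc = sqrt(0.166464 + 0.071289 + 0.204304)
uc = 0.6649

0.6649


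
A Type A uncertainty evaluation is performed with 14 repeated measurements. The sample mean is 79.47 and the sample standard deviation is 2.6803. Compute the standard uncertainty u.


The standard uncertainty for Type A evaluation is u = s / sqrt(n).
u = 2.6803 / sqrt(14)
u = 2.6803 / 3.7417
u = 0.7163

0.7163


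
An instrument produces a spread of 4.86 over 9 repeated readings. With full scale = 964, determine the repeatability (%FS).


Repeatability = (spread / full scale) * 100%.
R = (4.86 / 964) * 100
R = 0.504 %FS

0.504 %FS


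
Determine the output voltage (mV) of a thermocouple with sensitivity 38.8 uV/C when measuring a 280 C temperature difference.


The thermocouple output V = sensitivity * dT.
V = 38.8 uV/C * 280 C
V = 10864.0 uV
V = 10.864 mV

10.864 mV


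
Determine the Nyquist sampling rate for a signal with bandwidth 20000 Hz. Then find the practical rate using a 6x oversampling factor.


By Nyquist theorem, fs_min = 2 * fmax.
fs_min = 2 * 20000 = 40000 Hz
Practical rate = 6 * fs_min = 6 * 40000 = 240000 Hz

fs_min = 40000 Hz, fs_practical = 240000 Hz
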